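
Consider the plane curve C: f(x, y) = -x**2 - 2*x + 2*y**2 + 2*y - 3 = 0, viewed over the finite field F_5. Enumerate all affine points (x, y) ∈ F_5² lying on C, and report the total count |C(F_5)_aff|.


Affine F_5-points: {(4, 2)}; count = 1.

For each of the 25 pairs (x, y) ∈ F_5², evaluate f(x, y) mod 5. Record the zeros.
  x = 0: [0↦2, 1↦1, 2↦4, 3↦1, 4↦2]  zeros at y ∈ ∅
  x = 1: [0↦4, 1↦3, 2↦1, 3↦3, 4↦4]  zeros at y ∈ ∅
  x = 2: [0↦4, 1↦3, 2↦1, 3↦3, 4↦4]  zeros at y ∈ ∅
  x = 3: [0↦2, 1↦1, 2↦4, 3↦1, 4↦2]  zeros at y ∈ ∅
  x = 4: [0↦3, 1↦2, 2↦0, 3↦2, 4↦3]  zeros at y ∈ {2}
Collecting zeros: affine points = {(4, 2)}.
Total count |C(F_5)_aff| = 1.


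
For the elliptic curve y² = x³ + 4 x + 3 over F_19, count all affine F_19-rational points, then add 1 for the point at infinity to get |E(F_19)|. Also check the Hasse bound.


Affine points = {(2, 0), (3, 2), (3, 17), (4, 8), (4, 11), (10, 6), (10, 13), (17, 5), (17, 14), (18, 6), (18, 13)}; affine count = 11; |E(F_19)| = 12.

Discriminant check: Δ ∝ 4a³ + 27b² = 4·4³ + 27·3² = 4·64 + 27·9 ≡ 5 (mod 19). Nonzero ⇒ E is nonsingular.
For each x ∈ F_19, compute rhs = x³ + 4·x + 3 mod 19, then count y ∈ F_19 with y² ≡ rhs.
  x = 0: rhs = 3, matching y values: none (0 points).
  x = 1: rhs = 8, matching y values: none (0 points).
  x = 2: rhs = 0, matching y values: 0 (1 points).
  x = 3: rhs = 4, matching y values: 2, 17 (2 points).
  x = 4: rhs = 7, matching y values: 8, 11 (2 points).
  x = 5: rhs = 15, matching y values: none (0 points).
  x = 6: rhs = 15, matching y values: none (0 points).
  x = 7: rhs = 13, matching y values: none (0 points).
  x = 8: rhs = 15, matching y values: none (0 points).
  x = 9: rhs = 8, matching y values: none (0 points).
  x = 10: rhs = 17, matching y values: 6, 13 (2 points).
  x = 11: rhs = 10, matching y values: none (0 points).
  x = 12: rhs = 12, matching y values: none (0 points).
  x = 13: rhs = 10, matching y values: none (0 points).
  x = 14: rhs = 10, matching y values: none (0 points).
  x = 15: rhs = 18, matching y values: none (0 points).
  x = 16: rhs = 2, matching y values: none (0 points).
  x = 17: rhs = 6, matching y values: 5, 14 (2 points).
  x = 18: rhs = 17, matching y values: 6, 13 (2 points).
Total affine count: 11.
Full point count |E(F_19)| = 11 + 1 = 12.
Hasse bound: |12 − (19+1)| = |-8| = 8 ≤ 2√19 ≈ 8.7178 ✓.


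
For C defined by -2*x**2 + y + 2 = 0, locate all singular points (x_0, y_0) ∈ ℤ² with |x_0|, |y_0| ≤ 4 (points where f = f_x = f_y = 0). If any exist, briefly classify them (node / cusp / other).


No singular points in the scanned grid; C is smooth there.

Compute partial derivatives:
  f_x = -4*x.
  f_y = 1.
f_y = 1 is a nonzero constant, so f_y never vanishes: no point (x, y) can satisfy f = f_x = f_y = 0. In particular no (x, y) ∈ {−4, ..., 4}² is singular; the curve is smooth.


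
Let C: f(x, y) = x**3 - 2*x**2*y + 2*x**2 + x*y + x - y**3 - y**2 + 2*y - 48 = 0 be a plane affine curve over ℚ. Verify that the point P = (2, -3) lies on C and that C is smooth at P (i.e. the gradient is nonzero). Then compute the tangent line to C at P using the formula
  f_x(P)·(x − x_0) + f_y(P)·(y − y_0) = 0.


Tangent line at P: 42*x - 25*y - 159 = 0.

Step 1: f(2, -3) = 0, so P lies on C.
Step 2: partial derivatives
  f_x(x, y) = 3*x**2 - 4*x*y + 4*x + y + 1, f_y(x, y) = -2*x**2 + x - 3*y**2 - 2*y + 2.
  f_x(P) = 42, f_y(P) = -25 (gradient nonzero, so P is smooth).
Step 3: tangent line at P: 42·(x − 2) + -25·(y − -3) = 0.
Expanding: 42*x - 25*y - 159 = 0.


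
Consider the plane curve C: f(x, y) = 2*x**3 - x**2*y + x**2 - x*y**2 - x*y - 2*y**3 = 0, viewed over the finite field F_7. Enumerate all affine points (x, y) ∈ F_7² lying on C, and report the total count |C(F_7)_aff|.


Affine F_7-points: {(0, 0), (1, 2), (2, 3), (3, 0), (3, 4), (3, 5), (5, 1)}; count = 7.

For each of the 49 pairs (x, y) ∈ F_7², evaluate f(x, y) mod 7. Record the zeros.
  x = 0: [0↦0, 1↦5, 2↦5, 3↦2, 4↦5, 5↦2, 6↦2]  zeros at y ∈ {0}
  x = 1: [0↦3, 1↦5, 2↦0, 3↦4, 4↦5, 5↦5, 6↦6]  zeros at y ∈ {2}
  x = 2: [0↦6, 1↦3, 2↦5, 3↦0, 4↦4, 5↦5, 6↦5]  zeros at y ∈ {3}
  x = 3: [0↦0, 1↦4, 2↦4, 3↦2, 4↦0, 5↦0, 6↦4]  zeros at y ∈ {0, 4, 5}
  x = 4: [0↦4, 1↦6, 2↦2, 3↦1, 4↦5, 5↦2, 6↦1]  zeros at y ∈ ∅
  x = 5: [0↦2, 1↦0, 2↦4, 3↦2, 4↦3, 5↦2, 6↦1]  zeros at y ∈ {1}
  x = 6: [0↦6, 1↦5, 2↦1, 3↦3, 4↦6, 5↦5, 6↦2]  zeros at y ∈ ∅
Collecting zeros: affine points = {(0, 0), (1, 2), (2, 3), (3, 0), (3, 4), (3, 5), (5, 1)}.
Total count |C(F_7)_aff| = 7.


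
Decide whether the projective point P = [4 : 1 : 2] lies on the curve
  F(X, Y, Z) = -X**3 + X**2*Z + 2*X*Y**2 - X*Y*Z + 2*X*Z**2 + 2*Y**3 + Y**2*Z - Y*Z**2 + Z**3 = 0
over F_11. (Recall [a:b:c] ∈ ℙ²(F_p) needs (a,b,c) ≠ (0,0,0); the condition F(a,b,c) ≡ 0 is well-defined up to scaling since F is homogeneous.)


F(4,1,2) ≡ 8 (mod 11); P is NOT on the curve.

Evaluate F(4, 1, 2) term-by-term (mod 11).
  -X**3 ↦ -1·64·1·1 = -64
  X**2*Z ↦ 1·16·1·2 = 32
  2*X*Y**2 ↦ 2·4·1·1 = 8
  -X*Y*Z ↦ -1·4·1·2 = -8
  2*X*Z**2 ↦ 2·4·1·4 = 32
  2*Y**3 ↦ 2·1·1·1 = 2
  Y**2*Z ↦ 1·1·1·2 = 2
  -Y*Z**2 ↦ -1·1·1·4 = -4
  Z**3 ↦ 1·1·1·8 = 8
Sum: F(4, 1, 2) = (-64) + (32) + (8) + (-8) + (32) + (2) + (2) + (-4) + (8) = 8.
Reducing mod 11: 8 ≡ 8 (mod 11).
Since F(a, b, c) ≡ 8 ≠ 0 (mod 11), P does NOT lie on the curve.


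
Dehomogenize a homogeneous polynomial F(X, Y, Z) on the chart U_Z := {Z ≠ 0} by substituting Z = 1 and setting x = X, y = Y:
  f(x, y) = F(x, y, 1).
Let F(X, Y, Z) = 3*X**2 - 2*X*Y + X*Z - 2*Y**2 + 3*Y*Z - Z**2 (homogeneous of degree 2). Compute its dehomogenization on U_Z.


f(x, y) = 3*x**2 - 2*x*y + x - 2*y**2 + 3*y - 1

On U_Z we set Z = 1. Each monomial c·X^i·Y^j·Z^k in F becomes c·x^i·y^j·1^k = c·x^i·y^j.
Substituting Z = 1: F(X, Y, 1) = 3*x**2 - 2*x*y + x - 2*y**2 + 3*y - 1.
Note: deg(f) ≤ deg(F) = 2; strict inequality happens when F is divisible by Z (lost terms).


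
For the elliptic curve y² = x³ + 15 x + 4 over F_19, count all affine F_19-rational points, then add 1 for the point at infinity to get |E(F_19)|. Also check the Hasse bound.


Affine points = {(0, 2), (0, 17), (1, 1), (1, 18), (2, 2), (2, 17), (3, 0), (6, 5), (6, 14), (8, 3), (8, 16), (17, 2), (17, 17), (18, 8), (18, 11)}; affine count = 15; |E(F_19)| = 16.

Discriminant check: Δ ∝ 4a³ + 27b² = 4·15³ + 27·4² = 4·3375 + 27·16 ≡ 5 (mod 19). Nonzero ⇒ E is nonsingular.
For each x ∈ F_19, compute rhs = x³ + 15·x + 4 mod 19, then count y ∈ F_19 with y² ≡ rhs.
  x = 0: rhs = 4, matching y values: 2, 17 (2 points).
  x = 1: rhs = 1, matching y values: 1, 18 (2 points).
  x = 2: rhs = 4, matching y values: 2, 17 (2 points).
  x = 3: rhs = 0, matching y values: 0 (1 points).
  x = 4: rhs = 14, matching y values: none (0 points).
  x = 5: rhs = 14, matching y values: none (0 points).
  x = 6: rhs = 6, matching y values: 5, 14 (2 points).
  x = 7: rhs = 15, matching y values: none (0 points).
  x = 8: rhs = 9, matching y values: 3, 16 (2 points).
  x = 9: rhs = 13, matching y values: none (0 points).
  x = 10: rhs = 14, matching y values: none (0 points).
  x = 11: rhs = 18, matching y values: none (0 points).
  x = 12: rhs = 12, matching y values: none (0 points).
  x = 13: rhs = 2, matching y values: none (0 points).
  x = 14: rhs = 13, matching y values: none (0 points).
  x = 15: rhs = 13, matching y values: none (0 points).
  x = 16: rhs = 8, matching y values: none (0 points).
  x = 17: rhs = 4, matching y values: 2, 17 (2 points).
  x = 18: rhs = 7, matching y values: 8, 11 (2 points).
Total affine count: 15.
Full point count |E(F_19)| = 15 + 1 = 16.
Hasse bound: |16 − (19+1)| = |-4| = 4 ≤ 2√19 ≈ 8.7178 ✓.


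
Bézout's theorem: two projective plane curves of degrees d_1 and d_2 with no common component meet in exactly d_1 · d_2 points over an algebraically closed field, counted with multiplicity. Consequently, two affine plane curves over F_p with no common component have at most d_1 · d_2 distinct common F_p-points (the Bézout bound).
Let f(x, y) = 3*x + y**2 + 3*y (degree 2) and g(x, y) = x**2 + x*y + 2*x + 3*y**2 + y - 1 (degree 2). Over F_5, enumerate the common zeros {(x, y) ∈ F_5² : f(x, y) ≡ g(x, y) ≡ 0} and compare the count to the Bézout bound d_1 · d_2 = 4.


Common zeros: {(4, 3)}; count = 1; Bézout bound = 4.

deg(f) = 2, deg(g) = 2, so Bézout bound = 4.
Scan x ∈ F_5. For each x, list the y ∈ F_5 with f(x, y) ≡ 0 and those with g(x, y) ≡ 0 (mod 5); the common zeros in that column are the intersection.
  x = 0: f ≡ 0 at y ∈ {0, 2}; g ≡ 0 at y ∈ ∅; common: ∅.
  x = 1: f ≡ 0 at y ∈ ∅; g ≡ 0 at y ∈ {3}; common: ∅.
  x = 2: f ≡ 0 at y ∈ {1}; g ≡ 0 at y ∈ {2}; common: ∅.
  x = 3: f ≡ 0 at y ∈ ∅; g ≡ 0 at y ∈ ∅; common: ∅.
  x = 4: f ≡ 0 at y ∈ {3, 4}; g ≡ 0 at y ∈ {2, 3}; common: {3}.
Collecting: common zeros = {(4, 3)}, so the count is 1.
Comparison with the Bézout bound: 1 ≤ 4 = deg(f)·deg(g), as expected for curves with no common component (the affine F_5-count falls short of the bound because intersections may lie at infinity, over extension fields, or carry multiplicity).


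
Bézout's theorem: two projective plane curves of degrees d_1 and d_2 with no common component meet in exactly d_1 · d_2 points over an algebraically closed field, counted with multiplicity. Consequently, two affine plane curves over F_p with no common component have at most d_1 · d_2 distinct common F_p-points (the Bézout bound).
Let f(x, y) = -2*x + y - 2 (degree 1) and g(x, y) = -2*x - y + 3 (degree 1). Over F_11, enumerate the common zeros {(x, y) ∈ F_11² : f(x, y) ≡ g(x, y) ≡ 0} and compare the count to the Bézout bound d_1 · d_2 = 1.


Common zeros: {(3, 8)}; count = 1; Bézout bound = 1.

deg(f) = 1, deg(g) = 1, so Bézout bound = 1.
Scan x ∈ F_11. For each x, list the y ∈ F_11 with f(x, y) ≡ 0 and those with g(x, y) ≡ 0 (mod 11); the common zeros in that column are the intersection.
  x = 0: f ≡ 0 at y ∈ {2}; g ≡ 0 at y ∈ {3}; common: ∅.
  x = 1: f ≡ 0 at y ∈ {4}; g ≡ 0 at y ∈ {1}; common: ∅.
  x = 2: f ≡ 0 at y ∈ {6}; g ≡ 0 at y ∈ {10}; common: ∅.
  x = 3: f ≡ 0 at y ∈ {8}; g ≡ 0 at y ∈ {8}; common: {8}.
  x = 4: f ≡ 0 at y ∈ {10}; g ≡ 0 at y ∈ {6}; common: ∅.
  x = 5: f ≡ 0 at y ∈ {1}; g ≡ 0 at y ∈ {4}; common: ∅.
  x = 6: f ≡ 0 at y ∈ {3}; g ≡ 0 at y ∈ {2}; common: ∅.
  x = 7: f ≡ 0 at y ∈ {5}; g ≡ 0 at y ∈ {0}; common: ∅.
  x = 8: f ≡ 0 at y ∈ {7}; g ≡ 0 at y ∈ {9}; common: ∅.
  x = 9: f ≡ 0 at y ∈ {9}; g ≡ 0 at y ∈ {7}; common: ∅.
  x = 10: f ≡ 0 at y ∈ {0}; g ≡ 0 at y ∈ {5}; common: ∅.
Collecting: common zeros = {(3, 8)}, so the count is 1.
Comparison with the Bézout bound: 1 ≤ 1 = deg(f)·deg(g), as expected for curves with no common component (the bound is attained).


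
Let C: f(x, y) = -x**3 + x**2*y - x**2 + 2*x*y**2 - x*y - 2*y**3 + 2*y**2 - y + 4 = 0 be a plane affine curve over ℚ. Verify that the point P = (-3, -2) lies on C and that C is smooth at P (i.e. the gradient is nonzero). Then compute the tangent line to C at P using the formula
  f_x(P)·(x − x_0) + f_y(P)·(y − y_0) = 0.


Tangent line at P: x + 3*y + 9 = 0.

Step 1: f(-3, -2) = 0, so P lies on C.
Step 2: partial derivatives
  f_x(x, y) = -3*x**2 + 2*x*y - 2*x + 2*y**2 - y, f_y(x, y) = x**2 + 4*x*y - x - 6*y**2 + 4*y - 1.
  f_x(P) = 1, f_y(P) = 3 (gradient nonzero, so P is smooth).
Step 3: tangent line at P: 1·(x − -3) + 3·(y − -2) = 0.
Expanding: x + 3*y + 9 = 0.


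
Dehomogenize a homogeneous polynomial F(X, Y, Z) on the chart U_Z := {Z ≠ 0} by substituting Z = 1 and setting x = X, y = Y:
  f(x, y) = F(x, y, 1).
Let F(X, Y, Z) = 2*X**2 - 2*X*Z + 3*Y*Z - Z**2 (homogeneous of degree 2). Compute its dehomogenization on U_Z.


f(x, y) = 2*x**2 - 2*x + 3*y - 1

On U_Z we set Z = 1. Each monomial c·X^i·Y^j·Z^k in F becomes c·x^i·y^j·1^k = c·x^i·y^j.
Substituting Z = 1: F(X, Y, 1) = 2*x**2 - 2*x + 3*y - 1.
Note: deg(f) ≤ deg(F) = 2; strict inequality happens when F is divisible by Z (lost terms).


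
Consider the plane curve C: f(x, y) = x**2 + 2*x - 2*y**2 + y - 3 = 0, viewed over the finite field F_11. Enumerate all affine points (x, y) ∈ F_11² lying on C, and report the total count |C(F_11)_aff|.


Affine F_11-points: {(1, 0), (1, 6), (3, 1), (3, 5), (4, 8), (4, 9), (5, 8), (5, 9), (6, 1), (6, 5), (8, 0), (8, 6)}; count = 12.

For each of the 121 pairs (x, y) ∈ F_11², evaluate f(x, y) mod 11. Record the zeros.
  x = 0: [0↦8, 1↦7, 2↦2, 3↦4, 4↦2, 5↦7, 6↦8, 7↦5, 8↦9, 9↦9, 10↦5]  zeros at y ∈ ∅
  x = 1: [0↦0, 1↦10, 2↦5, 3↦7, 4↦5, 5↦10, 6↦0, 7↦8, 8↦1, 9↦1, 10↦8]  zeros at y ∈ {0, 6}
  x = 2: [0↦5, 1↦4, 2↦10, 3↦1, 4↦10, 5↦4, 6↦5, 7↦2, 8↦6, 9↦6, 10↦2]  zeros at y ∈ ∅
  x = 3: [0↦1, 1↦0, 2↦6, 3↦8, 4↦6, 5↦0, 6↦1, 7↦9, 8↦2, 9↦2, 10↦9]  zeros at y ∈ {1, 5}
  x = 4: [0↦10, 1↦9, 2↦4, 3↦6, 4↦4, 5↦9, 6↦10, 7↦7, 8↦0, 9↦0, 10↦7]  zeros at y ∈ {8, 9}
  x = 5: [0↦10, 1↦9, 2↦4, 3↦6, 4↦4, 5↦9, 6↦10, 7↦7, 8↦0, 9↦0, 10↦7]  zeros at y ∈ {8, 9}
  x = 6: [0↦1, 1↦0, 2↦6, 3↦8, 4↦6, 5↦0, 6↦1, 7↦9, 8↦2, 9↦2, 10↦9]  zeros at y ∈ {1, 5}
  x = 7: [0↦5, 1↦4, 2↦10, 3↦1, 4↦10, 5↦4, 6↦5, 7↦2, 8↦6, 9↦6, 10↦2]  zeros at y ∈ ∅
  x = 8: [0↦0, 1↦10, 2↦5, 3↦7, 4↦5, 5↦10, 6↦0, 7↦8, 8↦1, 9↦1, 10↦8]  zeros at y ∈ {0, 6}
  x = 9: [0↦8, 1↦7, 2↦2, 3↦4, 4↦2, 5↦7, 6↦8, 7↦5, 8↦9, 9↦9, 10↦5]  zeros at y ∈ ∅
  x = 10: [0↦7, 1↦6, 2↦1, 3↦3, 4↦1, 5↦6, 6↦7, 7↦4, 8↦8, 9↦8, 10↦4]  zeros at y ∈ ∅
Collecting zeros: affine points = {(1, 0), (1, 6), (3, 1), (3, 5), (4, 8), (4, 9), (5, 8), (5, 9), (6, 1), (6, 5), (8, 0), (8, 6)}.
Total count |C(F_11)_aff| = 12.


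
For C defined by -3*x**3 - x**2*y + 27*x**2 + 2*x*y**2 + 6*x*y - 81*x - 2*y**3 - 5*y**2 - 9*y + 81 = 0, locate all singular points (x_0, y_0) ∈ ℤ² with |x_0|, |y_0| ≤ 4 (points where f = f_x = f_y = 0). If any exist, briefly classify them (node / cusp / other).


Singular points: {(3, 0)}; classification: cusp.

Compute partial derivatives:
  f_x = -9*x**2 - 2*x*y + 54*x + 2*y**2 + 6*y - 81.
  f_y = -x**2 + 4*x*y + 6*x - 6*y**2 - 10*y - 9.
Scan x_0 ∈ {−4, ..., 4}. For each x_0, f_y(x_0, y) is a polynomial in y; find its integer roots y ∈ {−4, ..., 4}, then test f_x and f at those candidates.
  x = -4: f_y(-4, y) = -6*y**2 - 26*y - 49; no integer root y with |y| ≤ 4.
  x = -3: f_y(-3, y) = -6*y**2 - 22*y - 36; no integer root y with |y| ≤ 4.
  x = -2: f_y(-2, y) = -6*y**2 - 18*y - 25; no integer root y with |y| ≤ 4.
  x = -1: f_y(-1, y) = -6*y**2 - 14*y - 16; no integer root y with |y| ≤ 4.
  x = 0: f_y(0, y) = -6*y**2 - 10*y - 9; no integer root y with |y| ≤ 4.
  x = 1: f_y(1, y) = -6*y**2 - 6*y - 4; no integer root y with |y| ≤ 4.
  x = 2: f_y(2, y) = -6*y**2 - 2*y - 1; no integer root y with |y| ≤ 4.
  x = 3: f_y(3, y) = -6*y**2 + 2*y; vanishes at y ∈ {0}. (3, 0): f_x = 0, f = 0 — SINGULAR.
  x = 4: f_y(4, y) = -6*y**2 + 6*y - 1; no integer root y with |y| ≤ 4.
Only singular point on the grid: (3, 0).
Classify: substitute x = 3 + u, y = 0 + v and expand: f = -3*u**3 - u**2*v + 2*u*v**2 - 2*v**3 + v**2.
No constant or linear terms (consistent with a singular point). Quadratic part: v**2. Cubic part: -3*u**3 - u**2*v + 2*u*v**2 - 2*v**3.
The quadratic part v**2 is a perfect square, so there is a single (double) tangent line v = 0, i.e. y = 0. Restricting the cubic part to that line (v = 0) leaves -3*u**3 ≠ 0, so f is not divisible by v and the branch is v² ≈ 3*u**3 to lowest order — this is a cusp.
Classification: cusp.


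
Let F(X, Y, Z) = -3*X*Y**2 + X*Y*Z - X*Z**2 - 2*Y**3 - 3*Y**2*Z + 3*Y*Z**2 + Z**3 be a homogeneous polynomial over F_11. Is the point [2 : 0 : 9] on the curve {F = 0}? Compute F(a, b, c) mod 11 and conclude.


F(2,0,9) ≡ 6 (mod 11); P is NOT on the curve.

Evaluate F(2, 0, 9) term-by-term (mod 11).
  -3*X*Y**2 ↦ -3·2·0·1 = 0
  X*Y*Z ↦ 1·2·0·9 = 0
  -X*Z**2 ↦ -1·2·1·81 = -162
  -2*Y**3 ↦ -2·1·0·1 = 0
  -3*Y**2*Z ↦ -3·1·0·9 = 0
  3*Y*Z**2 ↦ 3·1·0·81 = 0
  Z**3 ↦ 1·1·1·729 = 729
Sum: F(2, 0, 9) = (0) + (0) + (-162) + (0) + (0) + (0) + (729) = 567.
Reducing mod 11: 567 ≡ 6 (mod 11).
Since F(a, b, c) ≡ 6 ≠ 0 (mod 11), P does NOT lie on the curve.


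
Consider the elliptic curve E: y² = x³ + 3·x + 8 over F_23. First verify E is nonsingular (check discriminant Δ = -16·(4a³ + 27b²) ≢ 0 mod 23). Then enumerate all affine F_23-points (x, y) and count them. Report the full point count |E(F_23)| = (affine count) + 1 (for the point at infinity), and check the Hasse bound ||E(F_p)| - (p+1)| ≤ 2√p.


Affine points = {(0, 10), (0, 13), (1, 9), (1, 14), (6, 9), (6, 14), (7, 2), (7, 21), (10, 7), (10, 16), (12, 1), (12, 22), (13, 6), (13, 17), (15, 1), (15, 22), (16, 9), (16, 14), (17, 2), (17, 21), (18, 11), (18, 12), (19, 1), (19, 22), (20, 8), (20, 15), (22, 2), (22, 21)}; affine count = 28; |E(F_23)| = 29.

Discriminant check: Δ ∝ 4a³ + 27b² = 4·3³ + 27·8² = 4·27 + 27·64 ≡ 19 (mod 23). Nonzero ⇒ E is nonsingular.
For each x ∈ F_23, compute rhs = x³ + 3·x + 8 mod 23, then count y ∈ F_23 with y² ≡ rhs.
  x = 0: rhs = 8, matching y values: 10, 13 (2 points).
  x = 1: rhs = 12, matching y values: 9, 14 (2 points).
  x = 2: rhs = 22, matching y values: none (0 points).
  x = 3: rhs = 21, matching y values: none (0 points).
  x = 4: rhs = 15, matching y values: none (0 points).
  x = 5: rhs = 10, matching y values: none (0 points).
  x = 6: rhs = 12, matching y values: 9, 14 (2 points).
  x = 7: rhs = 4, matching y values: 2, 21 (2 points).
  x = 8: rhs = 15, matching y values: none (0 points).
  x = 9: rhs = 5, matching y values: none (0 points).
  x = 10: rhs = 3, matching y values: 7, 16 (2 points).
  x = 11: rhs = 15, matching y values: none (0 points).
  x = 12: rhs = 1, matching y values: 1, 22 (2 points).
  x = 13: rhs = 13, matching y values: 6, 17 (2 points).
  x = 14: rhs = 11, matching y values: none (0 points).
  x = 15: rhs = 1, matching y values: 1, 22 (2 points).
  x = 16: rhs = 12, matching y values: 9, 14 (2 points).
  x = 17: rhs = 4, matching y values: 2, 21 (2 points).
  x = 18: rhs = 6, matching y values: 11, 12 (2 points).
  x = 19: rhs = 1, matching y values: 1, 22 (2 points).
  x = 20: rhs = 18, matching y values: 8, 15 (2 points).
  x = 21: rhs = 17, matching y values: none (0 points).
  x = 22: rhs = 4, matching y values: 2, 21 (2 points).
Total affine count: 28.
Full point count |E(F_23)| = 28 + 1 = 29.
Hasse bound: |29 − (23+1)| = |5| = 5 ≤ 2√23 ≈ 9.5917 ✓.


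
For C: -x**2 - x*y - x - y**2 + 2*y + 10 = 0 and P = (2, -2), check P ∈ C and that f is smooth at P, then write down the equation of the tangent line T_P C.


Tangent line at P: -3*x + 4*y + 14 = 0.

Step 1: f(2, -2) = 0, so P lies on C.
Step 2: partial derivatives
  f_x(x, y) = -2*x - y - 1, f_y(x, y) = -x - 2*y + 2.
  f_x(P) = -3, f_y(P) = 4 (gradient nonzero, so P is smooth).
Step 3: tangent line at P: -3·(x − 2) + 4·(y − -2) = 0.
Expanding: -3*x + 4*y + 14 = 0.


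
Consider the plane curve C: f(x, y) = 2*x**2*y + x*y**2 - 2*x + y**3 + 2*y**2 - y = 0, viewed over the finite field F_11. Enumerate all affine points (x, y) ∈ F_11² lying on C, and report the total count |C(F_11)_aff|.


Affine F_11-points: {(0, 0), (1, 3), (1, 7), (1, 9), (5, 8), (5, 9), (7, 3), (8, 2), (9, 7), (9, 8)}; count = 10.

For each of the 121 pairs (x, y) ∈ F_11², evaluate f(x, y) mod 11. Record the zeros.
  x = 0: [0↦0, 1↦2, 2↦3, 3↦9, 4↦4, 5↦5, 6↦7, 7↦5, 8↦5, 9↦2, 10↦2]  zeros at y ∈ {0}
  x = 1: [0↦9, 1↦3, 2↦9, 3↦0, 4↦4, 5↦5, 6↦9, 7↦0, 8↦6, 9↦0, 10↦10]  zeros at y ∈ {3, 7, 9}
  x = 2: [0↦7, 1↦8, 2↦1, 3↦3, 4↦9, 5↦3, 6↦2, 7↦1, 8↦6, 9↦1, 10↦3]  zeros at y ∈ ∅
  x = 3: [0↦5, 1↦6, 2↦1, 3↦7, 4↦8, 5↦10, 6↦8, 7↦8, 8↦5, 9↦5, 10↦3]  zeros at y ∈ ∅
  x = 4: [0↦3, 1↦8, 2↦9, 3↦1, 4↦1, 5↦4, 6↦5, 7↦10, 8↦3, 9↦1, 10↦10]  zeros at y ∈ ∅
  x = 5: [0↦1, 1↦3, 2↦3, 3↦7, 4↦10, 5↦7, 6↦4, 7↦7, 8↦0, 9↦0, 10↦2]  zeros at y ∈ {8, 9}
  x = 6: [0↦10, 1↦2, 2↦5, 3↦3, 4↦2, 5↦8, 6↦5, 7↦10, 8↦7, 9↦2, 10↦1]  zeros at y ∈ ∅
  x = 7: [0↦8, 1↦5, 2↦4, 3↦0, 4↦10, 5↦7, 6↦8, 7↦8, 8↦2, 9↦7, 10↦7]  zeros at y ∈ {3}
  x = 8: [0↦6, 1↦1, 2↦0, 3↦9, 4↦1, 5↦4, 6↦2, 7↦1, 8↦7, 9↦4, 10↦9]  zeros at y ∈ {2}
  x = 9: [0↦4, 1↦1, 2↦4, 3↦8, 4↦8, 5↦10, 6↦9, 7↦0, 8↦0, 9↦4, 10↦7]  zeros at y ∈ {7, 8}
  x = 10: [0↦2, 1↦5, 2↦5, 3↦8, 4↦9, 5↦3, 6↦7, 7↦5, 8↦3, 9↦7, 10↦1]  zeros at y ∈ ∅
Collecting zeros: affine points = {(0, 0), (1, 3), (1, 7), (1, 9), (5, 8), (5, 9), (7, 3), (8, 2), (9, 7), (9, 8)}.
Total count |C(F_11)_aff| = 10.


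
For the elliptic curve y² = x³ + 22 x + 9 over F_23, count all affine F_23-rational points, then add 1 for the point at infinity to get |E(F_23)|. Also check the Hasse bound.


Affine points = {(0, 3), (0, 20), (1, 3), (1, 20), (4, 0), (6, 9), (6, 14), (7, 0), (9, 4), (9, 19), (11, 8), (11, 15), (12, 0), (13, 10), (13, 13), (14, 5), (14, 18), (16, 8), (16, 15), (17, 11), (17, 12), (18, 2), (18, 21), (19, 8), (19, 15), (20, 10), (20, 13), (21, 7), (21, 16), (22, 3), (22, 20)}; affine count = 31; |E(F_23)| = 32.

Discriminant check: Δ ∝ 4a³ + 27b² = 4·22³ + 27·9² = 4·10648 + 27·81 ≡ 21 (mod 23). Nonzero ⇒ E is nonsingular.
For each x ∈ F_23, compute rhs = x³ + 22·x + 9 mod 23, then count y ∈ F_23 with y² ≡ rhs.
  x = 0: rhs = 9, matching y values: 3, 20 (2 points).
  x = 1: rhs = 9, matching y values: 3, 20 (2 points).
  x = 2: rhs = 15, matching y values: none (0 points).
  x = 3: rhs = 10, matching y values: none (0 points).
  x = 4: rhs = 0, matching y values: 0 (1 points).
  x = 5: rhs = 14, matching y values: none (0 points).
  x = 6: rhs = 12, matching y values: 9, 14 (2 points).
  x = 7: rhs = 0, matching y values: 0 (1 points).
  x = 8: rhs = 7, matching y values: none (0 points).
  x = 9: rhs = 16, matching y values: 4, 19 (2 points).
  x = 10: rhs = 10, matching y values: none (0 points).
  x = 11: rhs = 18, matching y values: 8, 15 (2 points).
  x = 12: rhs = 0, matching y values: 0 (1 points).
  x = 13: rhs = 8, matching y values: 10, 13 (2 points).
  x = 14: rhs = 2, matching y values: 5, 18 (2 points).
  x = 15: rhs = 11, matching y values: none (0 points).
  x = 16: rhs = 18, matching y values: 8, 15 (2 points).
  x = 17: rhs = 6, matching y values: 11, 12 (2 points).
  x = 18: rhs = 4, matching y values: 2, 21 (2 points).
  x = 19: rhs = 18, matching y values: 8, 15 (2 points).
  x = 20: rhs = 8, matching y values: 10, 13 (2 points).
  x = 21: rhs = 3, matching y values: 7, 16 (2 points).
  x = 22: rhs = 9, matching y values: 3, 20 (2 points).
Total affine count: 31.
Full point count |E(F_23)| = 31 + 1 = 32.
Hasse bound: |32 − (23+1)| = |8| = 8 ≤ 2√23 ≈ 9.5917 ✓.


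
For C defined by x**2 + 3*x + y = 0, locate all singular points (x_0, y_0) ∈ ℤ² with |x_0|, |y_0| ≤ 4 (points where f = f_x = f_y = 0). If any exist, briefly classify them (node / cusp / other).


No singular points in the scanned grid; C is smooth there.

Compute partial derivatives:
  f_x = 2*x + 3.
  f_y = 1.
f_y = 1 is a nonzero constant, so f_y never vanishes: no point (x, y) can satisfy f = f_x = f_y = 0. In particular no (x, y) ∈ {−4, ..., 4}² is singular; the curve is smooth.


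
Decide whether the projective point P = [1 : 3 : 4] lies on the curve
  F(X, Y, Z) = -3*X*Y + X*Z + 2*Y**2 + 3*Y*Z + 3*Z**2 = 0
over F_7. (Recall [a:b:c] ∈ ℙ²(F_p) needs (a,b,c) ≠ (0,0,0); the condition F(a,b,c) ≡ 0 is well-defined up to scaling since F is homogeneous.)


F(1,3,4) ≡ 6 (mod 7); P is NOT on the curve.

Evaluate F(1, 3, 4) term-by-term (mod 7).
  -3*X*Y ↦ -3·1·3·1 = -9
  X*Z ↦ 1·1·1·4 = 4
  2*Y**2 ↦ 2·1·9·1 = 18
  3*Y*Z ↦ 3·1·3·4 = 36
  3*Z**2 ↦ 3·1·1·16 = 48
Sum: F(1, 3, 4) = (-9) + (4) + (18) + (36) + (48) = 97.
Reducing mod 7: 97 ≡ 6 (mod 7).
Since F(a, b, c) ≡ 6 ≠ 0 (mod 7), P does NOT lie on the curve.


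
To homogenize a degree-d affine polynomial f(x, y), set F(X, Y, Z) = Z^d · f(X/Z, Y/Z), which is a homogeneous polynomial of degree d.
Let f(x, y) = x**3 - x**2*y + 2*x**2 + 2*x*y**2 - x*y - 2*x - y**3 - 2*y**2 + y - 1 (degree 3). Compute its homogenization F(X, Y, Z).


F(X, Y, Z) = X**3 - X**2*Y + 2*X**2*Z + 2*X*Y**2 - X*Y*Z - 2*X*Z**2 - Y**3 - 2*Y**2*Z + Y*Z**2 - Z**3

deg(f) = 3.
Substitute x = X/Z, y = Y/Z into f, then multiply by Z^3.
  monomial 1·x^3·y^0 ↦ 1·X^3·Y^0·Z^0.
  monomial -1·x^2·y^1 ↦ -1·X^2·Y^1·Z^0.
  monomial 2·x^2·y^0 ↦ 2·X^2·Y^0·Z^1.
  monomial 2·x^1·y^2 ↦ 2·X^1·Y^2·Z^0.
  monomial -1·x^1·y^1 ↦ -1·X^1·Y^1·Z^1.
  monomial -2·x^1·y^0 ↦ -2·X^1·Y^0·Z^2.
  monomial -1·x^0·y^3 ↦ -1·X^0·Y^3·Z^0.
  monomial -2·x^0·y^2 ↦ -2·X^0·Y^2·Z^1.
  monomial 1·x^0·y^1 ↦ 1·X^0·Y^1·Z^2.
  monomial -1·x^0·y^0 ↦ -1·X^0·Y^0·Z^3.
Collecting: F(X, Y, Z) = X**3 - X**2*Y + 2*X**2*Z + 2*X*Y**2 - X*Y*Z - 2*X*Z**2 - Y**3 - 2*Y**2*Z + Y*Z**2 - Z**3.


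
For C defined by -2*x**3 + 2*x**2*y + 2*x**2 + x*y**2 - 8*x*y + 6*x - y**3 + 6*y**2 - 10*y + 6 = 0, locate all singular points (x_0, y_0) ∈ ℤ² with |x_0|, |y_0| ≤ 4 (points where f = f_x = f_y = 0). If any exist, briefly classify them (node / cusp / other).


Singular points: {(1, 2)}; classification: cusp.

Compute partial derivatives:
  f_x = -6*x**2 + 4*x*y + 4*x + y**2 - 8*y + 6.
  f_y = 2*x**2 + 2*x*y - 8*x - 3*y**2 + 12*y - 10.
Scan x_0 ∈ {−4, ..., 4}. For each x_0, f_y(x_0, y) is a polynomial in y; find its integer roots y ∈ {−4, ..., 4}, then test f_x and f at those candidates.
  x = -4: f_y(-4, y) = -3*y**2 + 4*y + 54; no integer root y with |y| ≤ 4.
  x = -3: f_y(-3, y) = -3*y**2 + 6*y + 32; no integer root y with |y| ≤ 4.
  x = -2: f_y(-2, y) = -3*y**2 + 8*y + 14; no integer root y with |y| ≤ 4.
  x = -1: f_y(-1, y) = -3*y**2 + 10*y; vanishes at y ∈ {0}. (-1, 0): f_x = -4 ≠ 0.
  x = 0: f_y(0, y) = -3*y**2 + 12*y - 10; no integer root y with |y| ≤ 4.
  x = 1: f_y(1, y) = -3*y**2 + 14*y - 16; vanishes at y ∈ {2}. (1, 2): f_x = 0, f = 0 — SINGULAR.
  x = 2: f_y(2, y) = -3*y**2 + 16*y - 18; no integer root y with |y| ≤ 4.
  x = 3: f_y(3, y) = -3*y**2 + 18*y - 16; no integer root y with |y| ≤ 4.
  x = 4: f_y(4, y) = -3*y**2 + 20*y - 10; no integer root y with |y| ≤ 4.
Only singular point on the grid: (1, 2).
Classify: substitute x = 1 + u, y = 2 + v and expand: f = -2*u**3 + 2*u**2*v + u*v**2 - v**3 + v**2.
No constant or linear terms (consistent with a singular point). Quadratic part: v**2. Cubic part: -2*u**3 + 2*u**2*v + u*v**2 - v**3.
The quadratic part v**2 is a perfect square, so there is a single (double) tangent line v = 0, i.e. y = 2. Restricting the cubic part to that line (v = 0) leaves -2*u**3 ≠ 0, so f is not divisible by v and the branch is v² ≈ 2*u**3 to lowest order — this is a cusp.
Classification: cusp.


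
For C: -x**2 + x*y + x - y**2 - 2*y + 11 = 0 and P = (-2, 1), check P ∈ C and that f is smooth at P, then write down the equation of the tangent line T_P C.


Tangent line at P: 6*x - 6*y + 18 = 0.

Step 1: f(-2, 1) = 0, so P lies on C.
Step 2: partial derivatives
  f_x(x, y) = -2*x + y + 1, f_y(x, y) = x - 2*y - 2.
  f_x(P) = 6, f_y(P) = -6 (gradient nonzero, so P is smooth).
Step 3: tangent line at P: 6·(x − -2) + -6·(y − 1) = 0.
Expanding: 6*x - 6*y + 18 = 0.


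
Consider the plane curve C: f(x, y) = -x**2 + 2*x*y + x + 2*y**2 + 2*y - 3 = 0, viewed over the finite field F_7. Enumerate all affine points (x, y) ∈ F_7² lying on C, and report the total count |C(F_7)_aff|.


Affine F_7-points: {(0, 3)}; count = 1.

For each of the 49 pairs (x, y) ∈ F_7², evaluate f(x, y) mod 7. Record the zeros.
  x = 0: [0↦4, 1↦1, 2↦2, 3↦0, 4↦2, 5↦1, 6↦4]  zeros at y ∈ {3}
  x = 1: [0↦4, 1↦3, 2↦6, 3↦6, 4↦3, 5↦4, 6↦2]  zeros at y ∈ ∅
  x = 2: [0↦2, 1↦3, 2↦1, 3↦3, 4↦2, 5↦5, 6↦5]  zeros at y ∈ ∅
  x = 3: [0↦5, 1↦1, 2↦1, 3↦5, 4↦6, 5↦4, 6↦6]  zeros at y ∈ ∅
  x = 4: [0↦6, 1↦4, 2↦6, 3↦5, 4↦1, 5↦1, 6↦5]  zeros at y ∈ ∅
  x = 5: [0↦5, 1↦5, 2↦2, 3↦3, 4↦1, 5↦3, 6↦2]  zeros at y ∈ ∅
  x = 6: [0↦2, 1↦4, 2↦3, 3↦6, 4↦6, 5↦3, 6↦4]  zeros at y ∈ ∅
Collecting zeros: affine points = {(0, 3)}.
Total count |C(F_7)_aff| = 1.


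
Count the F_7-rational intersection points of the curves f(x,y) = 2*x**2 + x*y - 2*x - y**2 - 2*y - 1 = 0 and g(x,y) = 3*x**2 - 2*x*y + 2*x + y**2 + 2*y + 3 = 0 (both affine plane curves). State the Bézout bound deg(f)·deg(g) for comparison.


Common zeros: ∅; count = 0; Bézout bound = 4.

deg(f) = 2, deg(g) = 2, so Bézout bound = 4.
Scan x ∈ F_7. For each x, list the y ∈ F_7 with f(x, y) ≡ 0 and those with g(x, y) ≡ 0 (mod 7); the common zeros in that column are the intersection.
  x = 0: f ≡ 0 at y ∈ {6}; g ≡ 0 at y ∈ ∅; common: ∅.
  x = 1: f ≡ 0 at y ∈ {2, 4}; g ≡ 0 at y ∈ ∅; common: ∅.
  x = 2: f ≡ 0 at y ∈ ∅; g ≡ 0 at y ∈ ∅; common: ∅.
  x = 3: f ≡ 0 at y ∈ ∅; g ≡ 0 at y ∈ ∅; common: ∅.
  x = 4: f ≡ 0 at y ∈ ∅; g ≡ 0 at y ∈ ∅; common: ∅.
  x = 5: f ≡ 0 at y ∈ {4, 6}; g ≡ 0 at y ∈ ∅; common: ∅.
  x = 6: f ≡ 0 at y ∈ {2}; g ≡ 0 at y ∈ {5}; common: ∅.
Collecting: common zeros = ∅, so the count is 0.
Comparison with the Bézout bound: 0 ≤ 4 = deg(f)·deg(g), as expected for curves with no common component (the affine F_7-count falls short of the bound because intersections may lie at infinity, over extension fields, or carry multiplicity).


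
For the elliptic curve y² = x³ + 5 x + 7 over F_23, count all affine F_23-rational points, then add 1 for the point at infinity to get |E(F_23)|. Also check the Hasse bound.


Affine points = {(1, 6), (1, 17), (2, 5), (2, 18), (3, 7), (3, 16), (6, 0), (11, 6), (11, 17), (12, 1), (12, 22), (18, 8), (18, 15), (21, 9), (21, 14), (22, 1), (22, 22)}; affine count = 17; |E(F_23)| = 18.

Discriminant check: Δ ∝ 4a³ + 27b² = 4·5³ + 27·7² = 4·125 + 27·49 ≡ 6 (mod 23). Nonzero ⇒ E is nonsingular.
For each x ∈ F_23, compute rhs = x³ + 5·x + 7 mod 23, then count y ∈ F_23 with y² ≡ rhs.
  x = 0: rhs = 7, matching y values: none (0 points).
  x = 1: rhs = 13, matching y values: 6, 17 (2 points).
  x = 2: rhs = 2, matching y values: 5, 18 (2 points).
  x = 3: rhs = 3, matching y values: 7, 16 (2 points).
  x = 4: rhs = 22, matching y values: none (0 points).
  x = 5: rhs = 19, matching y values: none (0 points).
  x = 6: rhs = 0, matching y values: 0 (1 points).
  x = 7: rhs = 17, matching y values: none (0 points).
  x = 8: rhs = 7, matching y values: none (0 points).
  x = 9: rhs = 22, matching y values: none (0 points).
  x = 10: rhs = 22, matching y values: none (0 points).
  x = 11: rhs = 13, matching y values: 6, 17 (2 points).
  x = 12: rhs = 1, matching y values: 1, 22 (2 points).
  x = 13: rhs = 15, matching y values: none (0 points).
  x = 14: rhs = 15, matching y values: none (0 points).
  x = 15: rhs = 7, matching y values: none (0 points).
  x = 16: rhs = 20, matching y values: none (0 points).
  x = 17: rhs = 14, matching y values: none (0 points).
  x = 18: rhs = 18, matching y values: 8, 15 (2 points).
  x = 19: rhs = 15, matching y values: none (0 points).
  x = 20: rhs = 11, matching y values: none (0 points).
  x = 21: rhs = 12, matching y values: 9, 14 (2 points).
  x = 22: rhs = 1, matching y values: 1, 22 (2 points).
Total affine count: 17.
Full point count |E(F_23)| = 17 + 1 = 18.
Hasse bound: |18 − (23+1)| = |-6| = 6 ≤ 2√23 ≈ 9.5917 ✓.


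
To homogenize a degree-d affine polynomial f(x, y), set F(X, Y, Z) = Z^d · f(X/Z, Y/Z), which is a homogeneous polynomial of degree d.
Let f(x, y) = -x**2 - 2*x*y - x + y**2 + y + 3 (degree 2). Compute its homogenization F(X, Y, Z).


F(X, Y, Z) = -X**2 - 2*X*Y - X*Z + Y**2 + Y*Z + 3*Z**2

deg(f) = 2.
Substitute x = X/Z, y = Y/Z into f, then multiply by Z^2.
  monomial -1·x^2·y^0 ↦ -1·X^2·Y^0·Z^0.
  monomial -2·x^1·y^1 ↦ -2·X^1·Y^1·Z^0.
  monomial -1·x^1·y^0 ↦ -1·X^1·Y^0·Z^1.
  monomial 1·x^0·y^2 ↦ 1·X^0·Y^2·Z^0.
  monomial 1·x^0·y^1 ↦ 1·X^0·Y^1·Z^1.
  monomial 3·x^0·y^0 ↦ 3·X^0·Y^0·Z^2.
Collecting: F(X, Y, Z) = -X**2 - 2*X*Y - X*Z + Y**2 + Y*Z + 3*Z**2.


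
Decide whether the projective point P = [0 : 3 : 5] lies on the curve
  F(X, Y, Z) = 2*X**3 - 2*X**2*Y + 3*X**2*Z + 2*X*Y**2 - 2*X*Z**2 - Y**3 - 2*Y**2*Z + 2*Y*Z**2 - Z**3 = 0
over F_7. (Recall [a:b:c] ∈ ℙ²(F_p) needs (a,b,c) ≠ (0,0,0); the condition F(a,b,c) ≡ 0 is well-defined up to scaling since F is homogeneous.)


F(0,3,5) ≡ 6 (mod 7); P is NOT on the curve.

Evaluate F(0, 3, 5) term-by-term (mod 7).
  2*X**3 ↦ 2·0·1·1 = 0
  -2*X**2*Y ↦ -2·0·3·1 = 0
  3*X**2*Z ↦ 3·0·1·5 = 0
  2*X*Y**2 ↦ 2·0·9·1 = 0
  -2*X*Z**2 ↦ -2·0·1·25 = 0
  -Y**3 ↦ -1·1·27·1 = -27
  -2*Y**2*Z ↦ -2·1·9·5 = -90
  2*Y*Z**2 ↦ 2·1·3·25 = 150
  -Z**3 ↦ -1·1·1·125 = -125
Sum: F(0, 3, 5) = (0) + (0) + (0) + (0) + (0) + (-27) + (-90) + (150) + (-125) = -92.
Reducing mod 7: -92 ≡ 6 (mod 7).
Since F(a, b, c) ≡ 6 ≠ 0 (mod 7), P does NOT lie on the curve.


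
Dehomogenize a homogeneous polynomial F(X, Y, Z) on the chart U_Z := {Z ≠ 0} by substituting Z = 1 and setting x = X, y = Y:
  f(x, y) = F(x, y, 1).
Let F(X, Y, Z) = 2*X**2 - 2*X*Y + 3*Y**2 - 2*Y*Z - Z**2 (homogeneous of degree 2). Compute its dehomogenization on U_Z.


f(x, y) = 2*x**2 - 2*x*y + 3*y**2 - 2*y - 1

On U_Z we set Z = 1. Each monomial c·X^i·Y^j·Z^k in F becomes c·x^i·y^j·1^k = c·x^i·y^j.
Substituting Z = 1: F(X, Y, 1) = 2*x**2 - 2*x*y + 3*y**2 - 2*y - 1.
Note: deg(f) ≤ deg(F) = 2; strict inequality happens when F is divisible by Z (lost terms).


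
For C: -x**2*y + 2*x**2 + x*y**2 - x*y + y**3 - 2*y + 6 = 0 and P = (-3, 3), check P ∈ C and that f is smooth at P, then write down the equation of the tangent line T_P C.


Tangent line at P: 12*x + y + 33 = 0.

Step 1: f(-3, 3) = 0, so P lies on C.
Step 2: partial derivatives
  f_x(x, y) = -2*x*y + 4*x + y**2 - y, f_y(x, y) = -x**2 + 2*x*y - x + 3*y**2 - 2.
  f_x(P) = 12, f_y(P) = 1 (gradient nonzero, so P is smooth).
Step 3: tangent line at P: 12·(x − -3) + 1·(y − 3) = 0.
Expanding: 12*x + y + 33 = 0.


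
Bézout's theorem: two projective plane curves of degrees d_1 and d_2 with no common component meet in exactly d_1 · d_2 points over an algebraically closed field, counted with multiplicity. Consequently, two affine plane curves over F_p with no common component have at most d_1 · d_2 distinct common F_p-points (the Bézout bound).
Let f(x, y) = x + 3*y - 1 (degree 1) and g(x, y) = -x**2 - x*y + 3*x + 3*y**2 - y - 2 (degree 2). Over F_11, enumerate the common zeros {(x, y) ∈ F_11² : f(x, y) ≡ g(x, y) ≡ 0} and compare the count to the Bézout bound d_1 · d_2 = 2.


Common zeros: {(1, 0), (6, 2)}; count = 2; Bézout bound = 2.

deg(f) = 1, deg(g) = 2, so Bézout bound = 2.
Scan x ∈ F_11. For each x, list the y ∈ F_11 with f(x, y) ≡ 0 and those with g(x, y) ≡ 0 (mod 11); the common zeros in that column are the intersection.
  x = 0: f ≡ 0 at y ∈ {4}; g ≡ 0 at y ∈ {1, 3}; common: ∅.
  x = 1: f ≡ 0 at y ∈ {0}; g ≡ 0 at y ∈ {0, 8}; common: {0}.
  x = 2: f ≡ 0 at y ∈ {7}; g ≡ 0 at y ∈ {0, 1}; common: ∅.
  x = 3: f ≡ 0 at y ∈ {3}; g ≡ 0 at y ∈ ∅; common: ∅.
  x = 4: f ≡ 0 at y ∈ {10}; g ≡ 0 at y ∈ {4, 5}; common: ∅.
  x = 5: f ≡ 0 at y ∈ {6}; g ≡ 0 at y ∈ {5, 8}; common: ∅.
  x = 6: f ≡ 0 at y ∈ {2}; g ≡ 0 at y ∈ {2, 4}; common: {2}.
  x = 7: f ≡ 0 at y ∈ {9}; g ≡ 0 at y ∈ ∅; common: ∅.
  x = 8: f ≡ 0 at y ∈ {5}; g ≡ 0 at y ∈ ∅; common: ∅.
  x = 9: f ≡ 0 at y ∈ {1}; g ≡ 0 at y ∈ ∅; common: ∅.
  x = 10: f ≡ 0 at y ∈ {8}; g ≡ 0 at y ∈ ∅; common: ∅.
Collecting: common zeros = {(1, 0), (6, 2)}, so the count is 2.
Comparison with the Bézout bound: 2 ≤ 2 = deg(f)·deg(g), as expected for curves with no common component (the bound is attained).


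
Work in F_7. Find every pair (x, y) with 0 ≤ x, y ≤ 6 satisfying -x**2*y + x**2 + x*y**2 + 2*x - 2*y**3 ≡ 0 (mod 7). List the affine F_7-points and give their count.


Affine F_7-points: {(0, 0), (1, 6), (3, 1), (3, 2), (4, 3), (5, 0), (5, 3)}; count = 7.

For each of the 49 pairs (x, y) ∈ F_7², evaluate f(x, y) mod 7. Record the zeros.
  x = 0: [0↦0, 1↦5, 2↦5, 3↦2, 4↦5, 5↦2, 6↦2]  zeros at y ∈ {0}
  x = 1: [0↦3, 1↦1, 2↦3, 3↦4, 4↦6, 5↦4, 6↦0]  zeros at y ∈ {6}
  x = 2: [0↦1, 1↦4, 2↦6, 3↦2, 4↦1, 5↦5, 6↦2]  zeros at y ∈ ∅
  x = 3: [0↦1, 1↦0, 2↦0, 3↦3, 4↦4, 5↦5, 6↦1]  zeros at y ∈ {1, 2}
  x = 4: [0↦3, 1↦3, 2↦6, 3↦0, 4↦1, 5↦4, 6↦4]  zeros at y ∈ {3}
  x = 5: [0↦0, 1↦6, 2↦3, 3↦0, 4↦6, 5↦2, 6↦4]  zeros at y ∈ {0, 3}
  x = 6: [0↦6, 1↦2, 2↦5, 3↦3, 4↦5, 5↦6, 6↦1]  zeros at y ∈ ∅
Collecting zeros: affine points = {(0, 0), (1, 6), (3, 1), (3, 2), (4, 3), (5, 0), (5, 3)}.
Total count |C(F_7)_aff| = 7.


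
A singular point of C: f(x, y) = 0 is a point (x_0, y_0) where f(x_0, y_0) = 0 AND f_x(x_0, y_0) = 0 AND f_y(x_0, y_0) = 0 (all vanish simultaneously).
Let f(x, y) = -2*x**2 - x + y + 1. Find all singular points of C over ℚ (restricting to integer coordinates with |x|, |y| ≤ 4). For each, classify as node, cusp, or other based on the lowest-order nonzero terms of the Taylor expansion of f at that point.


No singular points in the scanned grid; C is smooth there.

Compute partial derivatives:
  f_x = -4*x - 1.
  f_y = 1.
f_y = 1 is a nonzero constant, so f_y never vanishes: no point (x, y) can satisfy f = f_x = f_y = 0. In particular no (x, y) ∈ {−4, ..., 4}² is singular; the curve is smooth.


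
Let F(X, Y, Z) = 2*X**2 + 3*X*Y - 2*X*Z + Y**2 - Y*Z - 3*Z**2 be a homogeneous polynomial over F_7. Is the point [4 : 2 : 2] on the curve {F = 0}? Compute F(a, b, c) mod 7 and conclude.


F(4,2,2) ≡ 0 (mod 7); P is on the curve.

Evaluate F(4, 2, 2) term-by-term (mod 7).
  2*X**2 ↦ 2·16·1·1 = 32
  3*X*Y ↦ 3·4·2·1 = 24
  -2*X*Z ↦ -2·4·1·2 = -16
  Y**2 ↦ 1·1·4·1 = 4
  -Y*Z ↦ -1·1·2·2 = -4
  -3*Z**2 ↦ -3·1·1·4 = -12
Sum: F(4, 2, 2) = (32) + (24) + (-16) + (4) + (-4) + (-12) = 28.
Reducing mod 7: 28 ≡ 0 (mod 7).
Since F(a, b, c) ≡ 0 (mod 7), P lies on the curve.


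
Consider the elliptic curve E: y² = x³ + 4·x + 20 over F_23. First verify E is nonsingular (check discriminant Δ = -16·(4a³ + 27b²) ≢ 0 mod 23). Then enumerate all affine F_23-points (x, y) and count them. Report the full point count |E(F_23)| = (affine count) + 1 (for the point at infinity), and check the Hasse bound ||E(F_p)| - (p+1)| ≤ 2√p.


Affine points = {(1, 5), (1, 18), (2, 6), (2, 17), (3, 6), (3, 17), (4, 10), (4, 13), (5, 2), (5, 21), (7, 0), (8, 9), (8, 14), (9, 7), (9, 16), (10, 5), (10, 18), (12, 5), (12, 18), (18, 6), (18, 17), (19, 3), (19, 20), (20, 2), (20, 21), (21, 2), (21, 21)}; affine count = 27; |E(F_23)| = 28.

Discriminant check: Δ ∝ 4a³ + 27b² = 4·4³ + 27·20² = 4·64 + 27·400 ≡ 16 (mod 23). Nonzero ⇒ E is nonsingular.
For each x ∈ F_23, compute rhs = x³ + 4·x + 20 mod 23, then count y ∈ F_23 with y² ≡ rhs.
  x = 0: rhs = 20, matching y values: none (0 points).
  x = 1: rhs = 2, matching y values: 5, 18 (2 points).
  x = 2: rhs = 13, matching y values: 6, 17 (2 points).
  x = 3: rhs = 13, matching y values: 6, 17 (2 points).
  x = 4: rhs = 8, matching y values: 10, 13 (2 points).
  x = 5: rhs = 4, matching y values: 2, 21 (2 points).
  x = 6: rhs = 7, matching y values: none (0 points).
  x = 7: rhs = 0, matching y values: 0 (1 points).
  x = 8: rhs = 12, matching y values: 9, 14 (2 points).
  x = 9: rhs = 3, matching y values: 7, 16 (2 points).
  x = 10: rhs = 2, matching y values: 5, 18 (2 points).
  x = 11: rhs = 15, matching y values: none (0 points).
  x = 12: rhs = 2, matching y values: 5, 18 (2 points).
  x = 13: rhs = 15, matching y values: none (0 points).
  x = 14: rhs = 14, matching y values: none (0 points).
  x = 15: rhs = 5, matching y values: none (0 points).
  x = 16: rhs = 17, matching y values: none (0 points).
  x = 17: rhs = 10, matching y values: none (0 points).
  x = 18: rhs = 13, matching y values: 6, 17 (2 points).
  x = 19: rhs = 9, matching y values: 3, 20 (2 points).
  x = 20: rhs = 4, matching y values: 2, 21 (2 points).
  x = 21: rhs = 4, matching y values: 2, 21 (2 points).
  x = 22: rhs = 15, matching y values: none (0 points).
Total affine count: 27.
Full point count |E(F_23)| = 27 + 1 = 28.
Hasse bound: |28 − (23+1)| = |4| = 4 ≤ 2√23 ≈ 9.5917 ✓.
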